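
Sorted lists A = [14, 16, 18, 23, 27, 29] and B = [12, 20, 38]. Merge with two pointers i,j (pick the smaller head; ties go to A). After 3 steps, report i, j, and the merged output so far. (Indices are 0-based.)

i=2, j=1, merged so far=[12, 14, 16]

i=0 j=0: A[i]=14>B[j]=12 take 12, j++
i=0 j=1: A[i]=14<=B[j]=20 take 14, i++
i=1 j=1: A[i]=16<=B[j]=20 take 16, i++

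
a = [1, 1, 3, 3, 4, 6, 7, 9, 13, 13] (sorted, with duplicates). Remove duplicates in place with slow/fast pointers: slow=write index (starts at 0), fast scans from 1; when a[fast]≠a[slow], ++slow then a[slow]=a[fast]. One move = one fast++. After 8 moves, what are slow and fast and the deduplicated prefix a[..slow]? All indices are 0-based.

slow=0 fast=1: a[fast]=1=a[slow] dup, fast++
slow=0 fast=2: a[fast]=3≠a[slow]=1 write a[1]=3, slow++,fast++
slow=1 fast=3: a[fast]=3=a[slow] dup, fast++
slow=1 fast=4: a[fast]=4≠a[slow]=3 write a[2]=4, slow++,fast++
slow=2 fast=5: a[fast]=6≠a[slow]=4 write a[3]=6, slow++,fast++
slow=3 fast=6: a[fast]=7≠a[slow]=6 write a[4]=7, slow++,fast++
slow=4 fast=7: a[fast]=9≠a[slow]=7 write a[5]=9, slow++,fast++
slow=5 fast=8: a[fast]=13≠a[slow]=9 write a[6]=13, slow++,fast++

slow=6, fast=9, prefix=[1, 3, 4, 6, 7, 9, 13]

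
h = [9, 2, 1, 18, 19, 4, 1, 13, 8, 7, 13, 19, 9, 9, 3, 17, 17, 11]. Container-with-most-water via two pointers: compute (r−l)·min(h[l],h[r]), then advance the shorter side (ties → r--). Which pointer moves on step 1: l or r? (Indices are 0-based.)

l=0 r=17: min(9,11)*17=153 best=153 *, l++

l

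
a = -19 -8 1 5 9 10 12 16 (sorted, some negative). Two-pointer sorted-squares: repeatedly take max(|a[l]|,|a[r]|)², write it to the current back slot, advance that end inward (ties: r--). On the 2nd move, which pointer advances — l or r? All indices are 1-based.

l=1 r=8: |-19|>|16| out[8]=361, l++
l=2 r=8: |-8|<=|16| out[7]=256, r--

r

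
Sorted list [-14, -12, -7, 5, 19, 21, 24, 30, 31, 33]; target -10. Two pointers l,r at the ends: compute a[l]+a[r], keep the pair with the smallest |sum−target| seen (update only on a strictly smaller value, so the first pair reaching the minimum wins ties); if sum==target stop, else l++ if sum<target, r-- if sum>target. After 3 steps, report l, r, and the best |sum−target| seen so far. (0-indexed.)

[0,9] -14+33=19 d=29 * → r--
[0,8] -14+31=17 d=27 * → r--
[0,7] -14+30=16 d=26 * → r--

l=0, r=6, best |Δ|=26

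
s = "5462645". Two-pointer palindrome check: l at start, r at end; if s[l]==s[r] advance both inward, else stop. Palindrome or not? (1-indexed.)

palindrome

l=1 r=7: '5'=='5', l++,r--
l=2 r=6: '4'=='4', l++,r--
l=3 r=5: '6'=='6', l++,r--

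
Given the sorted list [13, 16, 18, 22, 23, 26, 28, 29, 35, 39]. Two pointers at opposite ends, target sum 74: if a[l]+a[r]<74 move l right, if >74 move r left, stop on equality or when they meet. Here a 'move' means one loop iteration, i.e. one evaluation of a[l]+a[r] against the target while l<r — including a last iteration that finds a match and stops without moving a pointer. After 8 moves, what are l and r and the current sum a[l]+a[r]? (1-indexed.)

[1,10] 13+39=52 <74 → l++
[2,10] 16+39=55 <74 → l++
[3,10] 18+39=57 <74 → l++
[4,10] 22+39=61 <74 → l++
[5,10] 23+39=62 <74 → l++
[6,10] 26+39=65 <74 → l++
[7,10] 28+39=67 <74 → l++
[8,10] 29+39=68 <74 → l++

l=9, r=10, sum=74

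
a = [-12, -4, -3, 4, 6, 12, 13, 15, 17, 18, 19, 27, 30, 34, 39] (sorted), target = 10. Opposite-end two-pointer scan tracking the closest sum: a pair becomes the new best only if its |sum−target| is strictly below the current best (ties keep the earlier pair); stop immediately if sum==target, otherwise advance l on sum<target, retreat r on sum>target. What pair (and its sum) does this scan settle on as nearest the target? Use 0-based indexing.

[0,14] -12+39=27 d=17 * → r--
[0,13] -12+34=22 d=12 * → r--
[0,12] -12+30=18 d=8 * → r--
[0,11] -12+27=15 d=5 * → r--
[0,10] -12+19=7 d=3 * → l++
[1,10] -4+19=15 d=5 → r--
[1,9] -4+18=14 d=4 → r--
[1,8] -4+17=13 d=3 → r--
[1,7] -4+15=11 d=1 * → r--
[1,6] -4+13=9 d=1 → l++
[2,6] -3+13=10 d=0 * → stop

pair (-3, 13) with sum 10 (|Δ|=0)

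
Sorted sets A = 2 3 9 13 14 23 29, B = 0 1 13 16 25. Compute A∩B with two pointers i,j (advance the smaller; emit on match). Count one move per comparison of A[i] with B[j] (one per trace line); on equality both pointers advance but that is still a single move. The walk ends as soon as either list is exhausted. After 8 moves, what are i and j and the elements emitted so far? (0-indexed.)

i=5, j=4, emitted=[13]

[i=0,j=0] 2>0 → j++
[i=0,j=1] 2>1 → j++
[i=0,j=2] 2<13 → i++
[i=1,j=2] 3<13 → i++
[i=2,j=2] 9<13 → i++
[i=3,j=2] 13==13 emit → i++,j++
[i=4,j=3] 14<16 → i++
[i=5,j=3] 23>16 → j++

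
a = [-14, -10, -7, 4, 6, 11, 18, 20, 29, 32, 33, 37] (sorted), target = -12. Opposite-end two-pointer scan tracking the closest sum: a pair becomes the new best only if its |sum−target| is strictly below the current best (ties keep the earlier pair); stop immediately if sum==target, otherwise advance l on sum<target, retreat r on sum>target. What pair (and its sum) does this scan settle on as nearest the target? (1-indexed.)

pair (-14, 4) with sum -10 (|Δ|=2)

l=1 r=12: -14+37=23 d=35 *, r--
l=1 r=11: -14+33=19 d=31 *, r--
l=1 r=10: -14+32=18 d=30 *, r--
l=1 r=9: -14+29=15 d=27 *, r--
l=1 r=8: -14+20=6 d=18 *, r--
l=1 r=7: -14+18=4 d=16 *, r--
l=1 r=6: -14+11=-3 d=9 *, r--
l=1 r=5: -14+6=-8 d=4 *, r--
l=1 r=4: -14+4=-10 d=2 *, r--
l=1 r=3: -14+-7=-21 d=9, l++
l=2 r=3: -10+-7=-17 d=5, l++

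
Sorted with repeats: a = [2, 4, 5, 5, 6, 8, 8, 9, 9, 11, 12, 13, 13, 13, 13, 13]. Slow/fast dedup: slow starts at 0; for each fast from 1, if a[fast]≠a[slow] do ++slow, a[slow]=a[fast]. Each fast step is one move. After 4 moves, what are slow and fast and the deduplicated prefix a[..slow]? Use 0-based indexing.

(s=0,f=1) a[fast]=4≠a[slow]=2 write a[1]=4 → slow++,fast++
(s=1,f=2) a[fast]=5≠a[slow]=4 write a[2]=5 → slow++,fast++
(s=2,f=3) a[fast]=5=a[slow] dup → fast++
(s=2,f=4) a[fast]=6≠a[slow]=5 write a[3]=6 → slow++,fast++

slow=3, fast=5, prefix=[2, 4, 5, 6]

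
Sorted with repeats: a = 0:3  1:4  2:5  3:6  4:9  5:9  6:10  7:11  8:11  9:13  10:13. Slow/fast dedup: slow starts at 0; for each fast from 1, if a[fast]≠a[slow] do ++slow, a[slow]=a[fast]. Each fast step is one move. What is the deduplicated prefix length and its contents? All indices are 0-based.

length 8; prefix = [3, 4, 5, 6, 9, 10, 11, 13]

(s=0,f=1) a[fast]=4≠a[slow]=3 write a[1]=4 → slow++,fast++
(s=1,f=2) a[fast]=5≠a[slow]=4 write a[2]=5 → slow++,fast++
(s=2,f=3) a[fast]=6≠a[slow]=5 write a[3]=6 → slow++,fast++
(s=3,f=4) a[fast]=9≠a[slow]=6 write a[4]=9 → slow++,fast++
(s=4,f=5) a[fast]=9=a[slow] dup → fast++
(s=4,f=6) a[fast]=10≠a[slow]=9 write a[5]=10 → slow++,fast++
(s=5,f=7) a[fast]=11≠a[slow]=10 write a[6]=11 → slow++,fast++
(s=6,f=8) a[fast]=11=a[slow] dup → fast++
(s=6,f=9) a[fast]=13≠a[slow]=11 write a[7]=13 → slow++,fast++
(s=7,f=10) a[fast]=13=a[slow] dup → fast++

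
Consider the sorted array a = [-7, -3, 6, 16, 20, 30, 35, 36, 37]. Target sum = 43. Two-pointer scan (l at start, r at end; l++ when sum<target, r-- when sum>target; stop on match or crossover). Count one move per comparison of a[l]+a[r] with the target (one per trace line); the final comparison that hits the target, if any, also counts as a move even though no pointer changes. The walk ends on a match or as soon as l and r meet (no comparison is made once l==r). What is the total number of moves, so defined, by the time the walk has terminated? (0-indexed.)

[0,8] -7+37=30 <43 → l++
[1,8] -3+37=34 <43 → l++
[2,8] 6+37=43 → found

3 moves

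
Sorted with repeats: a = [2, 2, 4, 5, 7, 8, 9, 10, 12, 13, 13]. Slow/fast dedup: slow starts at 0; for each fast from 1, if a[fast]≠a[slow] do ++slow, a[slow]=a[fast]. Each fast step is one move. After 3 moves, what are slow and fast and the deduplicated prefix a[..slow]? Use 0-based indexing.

slow=2, fast=4, prefix=[2, 4, 5]

slow=0 fast=1: a[fast]=2=a[slow] dup, fast++
slow=0 fast=2: a[fast]=4≠a[slow]=2 write a[1]=4, slow++,fast++
slow=1 fast=3: a[fast]=5≠a[slow]=4 write a[2]=5, slow++,fast++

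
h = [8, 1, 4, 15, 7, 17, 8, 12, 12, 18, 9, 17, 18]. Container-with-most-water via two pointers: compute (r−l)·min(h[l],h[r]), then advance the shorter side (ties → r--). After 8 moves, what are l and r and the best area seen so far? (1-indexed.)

[1,13] min(8,18)*12=96 best=96 * → l++
[2,13] min(1,18)*11=11 best=96 → l++
[3,13] min(4,18)*10=40 best=96 → l++
[4,13] min(15,18)*9=135 best=135 * → l++
[5,13] min(7,18)*8=56 best=135 → l++
[6,13] min(17,18)*7=119 best=135 → l++
[7,13] min(8,18)*6=48 best=135 → l++
[8,13] min(12,18)*5=60 best=135 → l++

l=9, r=13, best area=135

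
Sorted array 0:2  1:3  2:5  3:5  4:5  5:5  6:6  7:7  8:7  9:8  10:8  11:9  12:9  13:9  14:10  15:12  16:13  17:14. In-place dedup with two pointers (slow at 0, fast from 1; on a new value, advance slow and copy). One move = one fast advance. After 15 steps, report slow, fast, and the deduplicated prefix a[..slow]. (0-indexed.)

slow=0 fast=1: a[fast]=3≠a[slow]=2 write a[1]=3, slow++,fast++
slow=1 fast=2: a[fast]=5≠a[slow]=3 write a[2]=5, slow++,fast++
slow=2 fast=3: a[fast]=5=a[slow] dup, fast++
slow=2 fast=4: a[fast]=5=a[slow] dup, fast++
slow=2 fast=5: a[fast]=5=a[slow] dup, fast++
slow=2 fast=6: a[fast]=6≠a[slow]=5 write a[3]=6, slow++,fast++
slow=3 fast=7: a[fast]=7≠a[slow]=6 write a[4]=7, slow++,fast++
slow=4 fast=8: a[fast]=7=a[slow] dup, fast++
slow=4 fast=9: a[fast]=8≠a[slow]=7 write a[5]=8, slow++,fast++
slow=5 fast=10: a[fast]=8=a[slow] dup, fast++
slow=5 fast=11: a[fast]=9≠a[slow]=8 write a[6]=9, slow++,fast++
slow=6 fast=12: a[fast]=9=a[slow] dup, fast++
slow=6 fast=13: a[fast]=9=a[slow] dup, fast++
slow=6 fast=14: a[fast]=10≠a[slow]=9 write a[7]=10, slow++,fast++
slow=7 fast=15: a[fast]=12≠a[slow]=10 write a[8]=12, slow++,fast++

slow=8, fast=16, prefix=[2, 3, 5, 6, 7, 8, 9, 10, 12]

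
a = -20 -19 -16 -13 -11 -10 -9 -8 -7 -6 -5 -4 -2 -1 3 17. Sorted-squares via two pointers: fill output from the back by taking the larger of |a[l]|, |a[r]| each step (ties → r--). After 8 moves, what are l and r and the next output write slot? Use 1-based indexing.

l=8, r=15, next write slot=8

[1,16] |-20|>|17| out[16]=400 → l++
[2,16] |-19|>|17| out[15]=361 → l++
[3,16] |-16|<=|17| out[14]=289 → r--
[3,15] |-16|>|3| out[13]=256 → l++
[4,15] |-13|>|3| out[12]=169 → l++
[5,15] |-11|>|3| out[11]=121 → l++
[6,15] |-10|>|3| out[10]=100 → l++
[7,15] |-9|>|3| out[9]=81 → l++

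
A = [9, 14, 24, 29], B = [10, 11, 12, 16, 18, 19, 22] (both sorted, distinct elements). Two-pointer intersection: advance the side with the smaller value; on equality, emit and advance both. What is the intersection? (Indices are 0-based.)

[i=0,j=0] 9<10 → i++
[i=1,j=0] 14>10 → j++
[i=1,j=1] 14>11 → j++
[i=1,j=2] 14>12 → j++
[i=1,j=3] 14<16 → i++
[i=2,j=3] 24>16 → j++
[i=2,j=4] 24>18 → j++
[i=2,j=5] 24>19 → j++
[i=2,j=6] 24>22 → j++

intersection = []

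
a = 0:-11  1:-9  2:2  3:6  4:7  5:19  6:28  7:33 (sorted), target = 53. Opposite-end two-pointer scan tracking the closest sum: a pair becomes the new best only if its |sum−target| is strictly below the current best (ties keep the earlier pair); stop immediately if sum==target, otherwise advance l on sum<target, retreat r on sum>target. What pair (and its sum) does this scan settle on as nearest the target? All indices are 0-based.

[0,7] -11+33=22 d=31 * → l++
[1,7] -9+33=24 d=29 * → l++
[2,7] 2+33=35 d=18 * → l++
[3,7] 6+33=39 d=14 * → l++
[4,7] 7+33=40 d=13 * → l++
[5,7] 19+33=52 d=1 * → l++
[6,7] 28+33=61 d=8 → r--

pair (19, 33) with sum 52 (|Δ|=1)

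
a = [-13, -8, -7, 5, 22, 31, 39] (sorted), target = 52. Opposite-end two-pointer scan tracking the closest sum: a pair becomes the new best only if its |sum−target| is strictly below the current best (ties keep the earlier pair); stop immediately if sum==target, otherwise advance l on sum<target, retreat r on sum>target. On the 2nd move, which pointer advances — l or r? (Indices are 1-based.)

[1,7] -13+39=26 d=26 * → l++
[2,7] -8+39=31 d=21 * → l++

l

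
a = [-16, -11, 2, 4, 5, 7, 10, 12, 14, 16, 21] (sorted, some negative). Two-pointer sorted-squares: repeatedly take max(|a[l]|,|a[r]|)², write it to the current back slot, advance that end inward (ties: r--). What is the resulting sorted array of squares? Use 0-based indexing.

l=0 r=10: |-16|<=|21| out[10]=441, r--
l=0 r=9: |-16|<=|16| out[9]=256, r--
l=0 r=8: |-16|>|14| out[8]=256, l++
l=1 r=8: |-11|<=|14| out[7]=196, r--
l=1 r=7: |-11|<=|12| out[6]=144, r--
l=1 r=6: |-11|>|10| out[5]=121, l++
l=2 r=6: |2|<=|10| out[4]=100, r--
l=2 r=5: |2|<=|7| out[3]=49, r--
l=2 r=4: |2|<=|5| out[2]=25, r--
l=2 r=3: |2|<=|4| out[1]=16, r--
l=2 r=2: |2|<=|2| out[0]=4, r--

[4, 16, 25, 49, 100, 121, 144, 196, 256, 256, 441]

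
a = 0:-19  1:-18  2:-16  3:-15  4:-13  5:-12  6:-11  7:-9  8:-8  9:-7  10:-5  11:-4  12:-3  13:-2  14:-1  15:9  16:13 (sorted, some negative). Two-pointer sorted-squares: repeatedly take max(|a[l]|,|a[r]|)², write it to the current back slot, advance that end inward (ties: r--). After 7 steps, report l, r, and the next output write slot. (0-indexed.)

[0,16] |-19|>|13| out[16]=361 → l++
[1,16] |-18|>|13| out[15]=324 → l++
[2,16] |-16|>|13| out[14]=256 → l++
[3,16] |-15|>|13| out[13]=225 → l++
[4,16] |-13|<=|13| out[12]=169 → r--
[4,15] |-13|>|9| out[11]=169 → l++
[5,15] |-12|>|9| out[10]=144 → l++

l=6, r=15, next write slot=9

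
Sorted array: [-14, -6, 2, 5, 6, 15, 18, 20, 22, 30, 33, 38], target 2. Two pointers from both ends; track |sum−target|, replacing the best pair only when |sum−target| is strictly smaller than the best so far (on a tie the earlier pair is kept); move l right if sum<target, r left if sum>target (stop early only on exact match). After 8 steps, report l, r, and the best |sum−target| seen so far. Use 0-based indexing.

l=0 r=11: -14+38=24 d=22 *, r--
l=0 r=10: -14+33=19 d=17 *, r--
l=0 r=9: -14+30=16 d=14 *, r--
l=0 r=8: -14+22=8 d=6 *, r--
l=0 r=7: -14+20=6 d=4 *, r--
l=0 r=6: -14+18=4 d=2 *, r--
l=0 r=5: -14+15=1 d=1 *, l++
l=1 r=5: -6+15=9 d=7, r--

l=1, r=4, best |Δ|=1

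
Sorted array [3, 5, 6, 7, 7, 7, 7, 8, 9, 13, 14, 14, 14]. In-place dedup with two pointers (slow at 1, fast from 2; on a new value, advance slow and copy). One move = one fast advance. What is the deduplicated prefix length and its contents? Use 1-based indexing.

length 8; prefix = [3, 5, 6, 7, 8, 9, 13, 14]

slow=1 fast=2: a[fast]=5≠a[slow]=3 write a[2]=5, slow++,fast++
slow=2 fast=3: a[fast]=6≠a[slow]=5 write a[3]=6, slow++,fast++
slow=3 fast=4: a[fast]=7≠a[slow]=6 write a[4]=7, slow++,fast++
slow=4 fast=5: a[fast]=7=a[slow] dup, fast++
slow=4 fast=6: a[fast]=7=a[slow] dup, fast++
slow=4 fast=7: a[fast]=7=a[slow] dup, fast++
slow=4 fast=8: a[fast]=8≠a[slow]=7 write a[5]=8, slow++,fast++
slow=5 fast=9: a[fast]=9≠a[slow]=8 write a[6]=9, slow++,fast++
slow=6 fast=10: a[fast]=13≠a[slow]=9 write a[7]=13, slow++,fast++
slow=7 fast=11: a[fast]=14≠a[slow]=13 write a[8]=14, slow++,fast++
slow=8 fast=12: a[fast]=14=a[slow] dup, fast++
slow=8 fast=13: a[fast]=14=a[slow] dup, fast++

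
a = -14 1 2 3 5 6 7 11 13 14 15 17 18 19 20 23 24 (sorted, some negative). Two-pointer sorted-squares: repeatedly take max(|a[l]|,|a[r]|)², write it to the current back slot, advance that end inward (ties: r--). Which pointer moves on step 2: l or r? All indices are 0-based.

l=0 r=16: |-14|<=|24| out[16]=576, r--
l=0 r=15: |-14|<=|23| out[15]=529, r--

r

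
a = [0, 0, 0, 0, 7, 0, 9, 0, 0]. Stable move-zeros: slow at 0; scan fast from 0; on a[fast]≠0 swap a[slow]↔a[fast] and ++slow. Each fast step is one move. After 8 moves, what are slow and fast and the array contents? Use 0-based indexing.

(s=0,f=0) a[fast]=0 → fast++
(s=0,f=1) a[fast]=0 → fast++
(s=0,f=2) a[fast]=0 → fast++
(s=0,f=3) a[fast]=0 → fast++
(s=0,f=4) a[fast]=7≠0 swap→a[0]=7 → slow++,fast++
(s=1,f=5) a[fast]=0 → fast++
(s=1,f=6) a[fast]=9≠0 swap→a[1]=9 → slow++,fast++
(s=2,f=7) a[fast]=0 → fast++

slow=2, fast=8, a=[7, 9, 0, 0, 0, 0, 0, 0, 0]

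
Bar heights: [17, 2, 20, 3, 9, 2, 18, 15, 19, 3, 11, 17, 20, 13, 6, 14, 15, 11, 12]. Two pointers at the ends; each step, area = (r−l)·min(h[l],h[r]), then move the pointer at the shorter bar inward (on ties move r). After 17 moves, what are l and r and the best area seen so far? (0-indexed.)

[0,18] min(17,12)*18=216 best=216 * → r--
[0,17] min(17,11)*17=187 best=216 → r--
[0,16] min(17,15)*16=240 best=240 * → r--
[0,15] min(17,14)*15=210 best=240 → r--
[0,14] min(17,6)*14=84 best=240 → r--
[0,13] min(17,13)*13=169 best=240 → r--
[0,12] min(17,20)*12=204 best=240 → l++
[1,12] min(2,20)*11=22 best=240 → l++
[2,12] min(20,20)*10=200 best=240 → r--
[2,11] min(20,17)*9=153 best=240 → r--
[2,10] min(20,11)*8=88 best=240 → r--
[2,9] min(20,3)*7=21 best=240 → r--
[2,8] min(20,19)*6=114 best=240 → r--
[2,7] min(20,15)*5=75 best=240 → r--
[2,6] min(20,18)*4=72 best=240 → r--
[2,5] min(20,2)*3=6 best=240 → r--
[2,4] min(20,9)*2=18 best=240 → r--

l=2, r=3, best area=240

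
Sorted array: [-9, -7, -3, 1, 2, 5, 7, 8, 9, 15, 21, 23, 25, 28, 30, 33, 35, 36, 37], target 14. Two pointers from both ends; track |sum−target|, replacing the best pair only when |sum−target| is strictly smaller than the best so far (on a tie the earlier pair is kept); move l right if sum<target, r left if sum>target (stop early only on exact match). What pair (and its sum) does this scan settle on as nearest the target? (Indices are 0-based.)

[0,18] -9+37=28 d=14 * → r--
[0,17] -9+36=27 d=13 * → r--
[0,16] -9+35=26 d=12 * → r--
[0,15] -9+33=24 d=10 * → r--
[0,14] -9+30=21 d=7 * → r--
[0,13] -9+28=19 d=5 * → r--
[0,12] -9+25=16 d=2 * → r--
[0,11] -9+23=14 d=0 * → stop

pair (-9, 23) with sum 14 (|Δ|=0)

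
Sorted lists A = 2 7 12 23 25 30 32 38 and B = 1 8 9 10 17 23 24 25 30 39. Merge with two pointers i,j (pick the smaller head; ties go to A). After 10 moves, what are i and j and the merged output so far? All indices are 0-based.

i=4, j=6, merged so far=[1, 2, 7, 8, 9, 10, 12, 17, 23, 23]

i=0 j=0: A[i]=2>B[j]=1 take 1, j++
i=0 j=1: A[i]=2<=B[j]=8 take 2, i++
i=1 j=1: A[i]=7<=B[j]=8 take 7, i++
i=2 j=1: A[i]=12>B[j]=8 take 8, j++
i=2 j=2: A[i]=12>B[j]=9 take 9, j++
i=2 j=3: A[i]=12>B[j]=10 take 10, j++
i=2 j=4: A[i]=12<=B[j]=17 take 12, i++
i=3 j=4: A[i]=23>B[j]=17 take 17, j++
i=3 j=5: A[i]=23<=B[j]=23 take 23, i++
i=4 j=5: A[i]=25>B[j]=23 take 23, j++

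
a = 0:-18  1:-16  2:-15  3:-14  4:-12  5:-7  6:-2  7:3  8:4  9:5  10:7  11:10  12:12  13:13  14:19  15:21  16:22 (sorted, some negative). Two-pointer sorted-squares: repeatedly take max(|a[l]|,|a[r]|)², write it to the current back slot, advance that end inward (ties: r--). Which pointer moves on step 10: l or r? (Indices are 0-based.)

l

l=0 r=16: |-18|<=|22| out[16]=484, r--
l=0 r=15: |-18|<=|21| out[15]=441, r--
l=0 r=14: |-18|<=|19| out[14]=361, r--
l=0 r=13: |-18|>|13| out[13]=324, l++
l=1 r=13: |-16|>|13| out[12]=256, l++
l=2 r=13: |-15|>|13| out[11]=225, l++
l=3 r=13: |-14|>|13| out[10]=196, l++
l=4 r=13: |-12|<=|13| out[9]=169, r--
l=4 r=12: |-12|<=|12| out[8]=144, r--
l=4 r=11: |-12|>|10| out[7]=144, l++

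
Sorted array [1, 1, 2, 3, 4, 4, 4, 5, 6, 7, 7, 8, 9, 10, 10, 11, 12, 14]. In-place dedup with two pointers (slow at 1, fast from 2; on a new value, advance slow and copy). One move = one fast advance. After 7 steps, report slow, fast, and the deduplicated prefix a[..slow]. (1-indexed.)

(s=1,f=2) a[fast]=1=a[slow] dup → fast++
(s=1,f=3) a[fast]=2≠a[slow]=1 write a[2]=2 → slow++,fast++
(s=2,f=4) a[fast]=3≠a[slow]=2 write a[3]=3 → slow++,fast++
(s=3,f=5) a[fast]=4≠a[slow]=3 write a[4]=4 → slow++,fast++
(s=4,f=6) a[fast]=4=a[slow] dup → fast++
(s=4,f=7) a[fast]=4=a[slow] dup → fast++
(s=4,f=8) a[fast]=5≠a[slow]=4 write a[5]=5 → slow++,fast++

slow=5, fast=9, prefix=[1, 2, 3, 4, 5]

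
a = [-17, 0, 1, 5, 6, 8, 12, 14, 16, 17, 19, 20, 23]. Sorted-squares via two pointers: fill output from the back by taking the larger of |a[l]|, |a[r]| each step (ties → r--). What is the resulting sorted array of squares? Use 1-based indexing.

[0, 1, 25, 36, 64, 144, 196, 256, 289, 289, 361, 400, 529]

l=1 r=13: |-17|<=|23| out[13]=529, r--
l=1 r=12: |-17|<=|20| out[12]=400, r--
l=1 r=11: |-17|<=|19| out[11]=361, r--
l=1 r=10: |-17|<=|17| out[10]=289, r--
l=1 r=9: |-17|>|16| out[9]=289, l++
l=2 r=9: |0|<=|16| out[8]=256, r--
l=2 r=8: |0|<=|14| out[7]=196, r--
l=2 r=7: |0|<=|12| out[6]=144, r--
l=2 r=6: |0|<=|8| out[5]=64, r--
l=2 r=5: |0|<=|6| out[4]=36, r--
l=2 r=4: |0|<=|5| out[3]=25, r--
l=2 r=3: |0|<=|1| out[2]=1, r--
l=2 r=2: |0|<=|0| out[1]=0, r--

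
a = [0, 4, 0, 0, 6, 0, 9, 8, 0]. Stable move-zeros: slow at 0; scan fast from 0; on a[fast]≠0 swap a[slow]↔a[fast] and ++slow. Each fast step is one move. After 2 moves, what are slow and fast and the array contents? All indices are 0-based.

slow=0 fast=0: a[fast]=0, fast++
slow=0 fast=1: a[fast]=4≠0 swap→a[0]=4, slow++,fast++

slow=1, fast=2, a=[4, 0, 0, 0, 6, 0, 9, 8, 0]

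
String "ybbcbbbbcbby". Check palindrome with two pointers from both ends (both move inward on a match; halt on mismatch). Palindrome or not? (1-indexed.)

[1,12] 'y'=='y' → l++,r--
[2,11] 'b'=='b' → l++,r--
[3,10] 'b'=='b' → l++,r--
[4,9] 'c'=='c' → l++,r--
[5,8] 'b'=='b' → l++,r--
[6,7] 'b'=='b' → l++,r--

palindrome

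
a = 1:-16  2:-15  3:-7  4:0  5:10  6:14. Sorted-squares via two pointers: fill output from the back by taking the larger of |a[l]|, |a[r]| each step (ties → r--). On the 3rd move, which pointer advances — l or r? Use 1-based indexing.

l=1 r=6: |-16|>|14| out[6]=256, l++
l=2 r=6: |-15|>|14| out[5]=225, l++
l=3 r=6: |-7|<=|14| out[4]=196, r--

r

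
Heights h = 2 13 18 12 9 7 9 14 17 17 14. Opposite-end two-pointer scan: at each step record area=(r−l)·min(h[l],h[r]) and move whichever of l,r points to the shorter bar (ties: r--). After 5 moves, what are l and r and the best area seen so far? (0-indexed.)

l=2, r=7, best area=119

l=0 r=10: min(2,14)*10=20 best=20 *, l++
l=1 r=10: min(13,14)*9=117 best=117 *, l++
l=2 r=10: min(18,14)*8=112 best=117, r--
l=2 r=9: min(18,17)*7=119 best=119 *, r--
l=2 r=8: min(18,17)*6=102 best=119, r--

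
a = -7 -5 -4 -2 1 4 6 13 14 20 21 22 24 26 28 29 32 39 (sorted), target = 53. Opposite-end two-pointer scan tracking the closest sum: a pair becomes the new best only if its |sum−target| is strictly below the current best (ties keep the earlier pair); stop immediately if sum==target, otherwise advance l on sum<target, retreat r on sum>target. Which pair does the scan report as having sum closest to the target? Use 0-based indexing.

pair (14, 39) with sum 53 (|Δ|=0)

[0,17] -7+39=32 d=21 * → l++
[1,17] -5+39=34 d=19 * → l++
[2,17] -4+39=35 d=18 * → l++
[3,17] -2+39=37 d=16 * → l++
[4,17] 1+39=40 d=13 * → l++
[5,17] 4+39=43 d=10 * → l++
[6,17] 6+39=45 d=8 * → l++
[7,17] 13+39=52 d=1 * → l++
[8,17] 14+39=53 d=0 * → stop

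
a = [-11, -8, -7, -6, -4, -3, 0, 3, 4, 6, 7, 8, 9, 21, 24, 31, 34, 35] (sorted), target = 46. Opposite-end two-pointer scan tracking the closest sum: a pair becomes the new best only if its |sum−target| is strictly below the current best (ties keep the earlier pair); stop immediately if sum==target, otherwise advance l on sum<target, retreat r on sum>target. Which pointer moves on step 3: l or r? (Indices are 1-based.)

l

l=1 r=18: -11+35=24 d=22 *, l++
l=2 r=18: -8+35=27 d=19 *, l++
l=3 r=18: -7+35=28 d=18 *, l++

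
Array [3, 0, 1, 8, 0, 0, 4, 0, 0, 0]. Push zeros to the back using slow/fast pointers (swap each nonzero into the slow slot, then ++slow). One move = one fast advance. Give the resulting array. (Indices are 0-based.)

(s=0,f=0) a[fast]=3≠0 swap→a[0]=3 → slow++,fast++
(s=1,f=1) a[fast]=0 → fast++
(s=1,f=2) a[fast]=1≠0 swap→a[1]=1 → slow++,fast++
(s=2,f=3) a[fast]=8≠0 swap→a[2]=8 → slow++,fast++
(s=3,f=4) a[fast]=0 → fast++
(s=3,f=5) a[fast]=0 → fast++
(s=3,f=6) a[fast]=4≠0 swap→a[3]=4 → slow++,fast++
(s=4,f=7) a[fast]=0 → fast++
(s=4,f=8) a[fast]=0 → fast++
(s=4,f=9) a[fast]=0 → fast++

[3, 1, 8, 4, 0, 0, 0, 0, 0, 0]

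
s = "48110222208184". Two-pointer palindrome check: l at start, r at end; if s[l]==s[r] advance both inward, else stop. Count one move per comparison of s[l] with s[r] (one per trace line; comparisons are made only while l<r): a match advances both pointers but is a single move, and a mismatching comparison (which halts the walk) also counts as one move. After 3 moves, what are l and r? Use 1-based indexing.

l=4, r=11

l=1 r=14: '4'=='4', l++,r--
l=2 r=13: '8'=='8', l++,r--
l=3 r=12: '1'=='1', l++,r--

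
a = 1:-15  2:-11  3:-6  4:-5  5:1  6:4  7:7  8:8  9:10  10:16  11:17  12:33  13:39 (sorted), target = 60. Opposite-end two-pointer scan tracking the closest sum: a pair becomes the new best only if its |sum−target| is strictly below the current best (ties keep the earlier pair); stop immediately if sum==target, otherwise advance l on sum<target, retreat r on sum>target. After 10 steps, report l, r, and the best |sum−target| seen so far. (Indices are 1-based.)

l=11, r=13, best |Δ|=5

[1,13] -15+39=24 d=36 * → l++
[2,13] -11+39=28 d=32 * → l++
[3,13] -6+39=33 d=27 * → l++
[4,13] -5+39=34 d=26 * → l++
[5,13] 1+39=40 d=20 * → l++
[6,13] 4+39=43 d=17 * → l++
[7,13] 7+39=46 d=14 * → l++
[8,13] 8+39=47 d=13 * → l++
[9,13] 10+39=49 d=11 * → l++
[10,13] 16+39=55 d=5 * → l++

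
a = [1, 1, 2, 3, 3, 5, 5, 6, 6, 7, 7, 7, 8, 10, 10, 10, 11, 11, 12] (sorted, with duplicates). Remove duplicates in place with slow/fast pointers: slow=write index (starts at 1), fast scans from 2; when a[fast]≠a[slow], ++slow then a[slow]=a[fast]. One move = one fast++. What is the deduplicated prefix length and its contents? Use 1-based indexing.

length 10; prefix = [1, 2, 3, 5, 6, 7, 8, 10, 11, 12]

slow=1 fast=2: a[fast]=1=a[slow] dup, fast++
slow=1 fast=3: a[fast]=2≠a[slow]=1 write a[2]=2, slow++,fast++
slow=2 fast=4: a[fast]=3≠a[slow]=2 write a[3]=3, slow++,fast++
slow=3 fast=5: a[fast]=3=a[slow] dup, fast++
slow=3 fast=6: a[fast]=5≠a[slow]=3 write a[4]=5, slow++,fast++
slow=4 fast=7: a[fast]=5=a[slow] dup, fast++
slow=4 fast=8: a[fast]=6≠a[slow]=5 write a[5]=6, slow++,fast++
slow=5 fast=9: a[fast]=6=a[slow] dup, fast++
slow=5 fast=10: a[fast]=7≠a[slow]=6 write a[6]=7, slow++,fast++
slow=6 fast=11: a[fast]=7=a[slow] dup, fast++
slow=6 fast=12: a[fast]=7=a[slow] dup, fast++
slow=6 fast=13: a[fast]=8≠a[slow]=7 write a[7]=8, slow++,fast++
slow=7 fast=14: a[fast]=10≠a[slow]=8 write a[8]=10, slow++,fast++
slow=8 fast=15: a[fast]=10=a[slow] dup, fast++
slow=8 fast=16: a[fast]=10=a[slow] dup, fast++
slow=8 fast=17: a[fast]=11≠a[slow]=10 write a[9]=11, slow++,fast++
slow=9 fast=18: a[fast]=11=a[slow] dup, fast++
slow=9 fast=19: a[fast]=12≠a[slow]=11 write a[10]=12, slow++,fast++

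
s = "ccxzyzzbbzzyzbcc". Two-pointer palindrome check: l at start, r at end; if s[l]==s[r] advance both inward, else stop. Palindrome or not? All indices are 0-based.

l=0 r=15: 'c'=='c', l++,r--
l=1 r=14: 'c'=='c', l++,r--
l=2 r=13: 'x'!='b', stop

not a palindrome (mismatch at 2,13)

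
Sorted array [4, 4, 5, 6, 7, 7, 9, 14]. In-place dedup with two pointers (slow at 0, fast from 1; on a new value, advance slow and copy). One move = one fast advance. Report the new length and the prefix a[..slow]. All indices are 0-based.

(s=0,f=1) a[fast]=4=a[slow] dup → fast++
(s=0,f=2) a[fast]=5≠a[slow]=4 write a[1]=5 → slow++,fast++
(s=1,f=3) a[fast]=6≠a[slow]=5 write a[2]=6 → slow++,fast++
(s=2,f=4) a[fast]=7≠a[slow]=6 write a[3]=7 → slow++,fast++
(s=3,f=5) a[fast]=7=a[slow] dup → fast++
(s=3,f=6) a[fast]=9≠a[slow]=7 write a[4]=9 → slow++,fast++
(s=4,f=7) a[fast]=14≠a[slow]=9 write a[5]=14 → slow++,fast++

length 6; prefix = [4, 5, 6, 7, 9, 14]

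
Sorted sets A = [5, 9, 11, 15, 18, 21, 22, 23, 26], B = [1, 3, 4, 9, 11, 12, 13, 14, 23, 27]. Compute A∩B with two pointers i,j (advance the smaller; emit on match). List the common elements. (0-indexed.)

i=0 j=0: 5>1, j++
i=0 j=1: 5>3, j++
i=0 j=2: 5>4, j++
i=0 j=3: 5<9, i++
i=1 j=3: 9==9 emit, i++,j++
i=2 j=4: 11==11 emit, i++,j++
i=3 j=5: 15>12, j++
i=3 j=6: 15>13, j++
i=3 j=7: 15>14, j++
i=3 j=8: 15<23, i++
i=4 j=8: 18<23, i++
i=5 j=8: 21<23, i++
i=6 j=8: 22<23, i++
i=7 j=8: 23==23 emit, i++,j++
i=8 j=9: 26<27, i++

intersection = [9, 11, 23]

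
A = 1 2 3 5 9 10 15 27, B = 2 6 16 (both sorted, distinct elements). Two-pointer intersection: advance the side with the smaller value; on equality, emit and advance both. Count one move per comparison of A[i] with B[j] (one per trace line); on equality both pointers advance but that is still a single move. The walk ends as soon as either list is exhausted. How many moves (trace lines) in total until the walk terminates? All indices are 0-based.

i=0 j=0: 1<2, i++
i=1 j=0: 2==2 emit, i++,j++
i=2 j=1: 3<6, i++
i=3 j=1: 5<6, i++
i=4 j=1: 9>6, j++
i=4 j=2: 9<16, i++
i=5 j=2: 10<16, i++
i=6 j=2: 15<16, i++
i=7 j=2: 27>16, j++

9 moves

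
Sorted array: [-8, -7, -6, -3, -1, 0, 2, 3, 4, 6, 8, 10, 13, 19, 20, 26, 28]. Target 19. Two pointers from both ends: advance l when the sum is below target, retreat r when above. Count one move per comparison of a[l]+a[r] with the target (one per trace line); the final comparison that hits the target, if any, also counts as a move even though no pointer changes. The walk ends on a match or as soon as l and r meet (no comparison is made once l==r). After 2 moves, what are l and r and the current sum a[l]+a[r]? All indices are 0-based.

l=0 r=16: -8+28=20 >19, r--
l=0 r=15: -8+26=18 <19, l++

l=1, r=15, sum=19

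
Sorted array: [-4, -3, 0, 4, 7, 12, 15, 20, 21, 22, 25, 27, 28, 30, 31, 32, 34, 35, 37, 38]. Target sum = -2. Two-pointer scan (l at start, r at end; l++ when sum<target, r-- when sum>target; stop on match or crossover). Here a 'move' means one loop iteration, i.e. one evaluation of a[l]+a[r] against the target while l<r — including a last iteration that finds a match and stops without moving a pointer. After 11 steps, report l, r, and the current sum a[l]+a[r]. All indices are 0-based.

l=0, r=8, sum=17

[0,19] -4+38=34 >-2 → r--
[0,18] -4+37=33 >-2 → r--
[0,17] -4+35=31 >-2 → r--
[0,16] -4+34=30 >-2 → r--
[0,15] -4+32=28 >-2 → r--
[0,14] -4+31=27 >-2 → r--
[0,13] -4+30=26 >-2 → r--
[0,12] -4+28=24 >-2 → r--
[0,11] -4+27=23 >-2 → r--
[0,10] -4+25=21 >-2 → r--
[0,9] -4+22=18 >-2 → r--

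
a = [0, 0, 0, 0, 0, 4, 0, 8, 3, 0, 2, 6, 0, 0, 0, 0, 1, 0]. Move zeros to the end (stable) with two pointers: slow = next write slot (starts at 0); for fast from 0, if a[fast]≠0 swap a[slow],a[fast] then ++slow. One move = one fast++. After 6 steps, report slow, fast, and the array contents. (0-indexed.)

slow=1, fast=6, a=[4, 0, 0, 0, 0, 0, 0, 8, 3, 0, 2, 6, 0, 0, 0, 0, 1, 0]

slow=0 fast=0: a[fast]=0, fast++
slow=0 fast=1: a[fast]=0, fast++
slow=0 fast=2: a[fast]=0, fast++
slow=0 fast=3: a[fast]=0, fast++
slow=0 fast=4: a[fast]=0, fast++
slow=0 fast=5: a[fast]=4≠0 swap→a[0]=4, slow++,fast++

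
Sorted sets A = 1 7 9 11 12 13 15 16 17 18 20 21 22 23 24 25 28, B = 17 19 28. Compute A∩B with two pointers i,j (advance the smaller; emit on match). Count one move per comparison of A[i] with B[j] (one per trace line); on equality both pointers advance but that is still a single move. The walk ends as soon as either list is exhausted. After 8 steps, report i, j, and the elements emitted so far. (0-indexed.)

i=0 j=0: 1<17, i++
i=1 j=0: 7<17, i++
i=2 j=0: 9<17, i++
i=3 j=0: 11<17, i++
i=4 j=0: 12<17, i++
i=5 j=0: 13<17, i++
i=6 j=0: 15<17, i++
i=7 j=0: 16<17, i++

i=8, j=0, emitted=[]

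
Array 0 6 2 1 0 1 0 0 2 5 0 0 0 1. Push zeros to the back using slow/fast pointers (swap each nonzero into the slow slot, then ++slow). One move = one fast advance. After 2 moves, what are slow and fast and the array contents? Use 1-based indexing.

slow=1 fast=1: a[fast]=0, fast++
slow=1 fast=2: a[fast]=6≠0 swap→a[1]=6, slow++,fast++

slow=2, fast=3, a=[6, 0, 2, 1, 0, 1, 0, 0, 2, 5, 0, 0, 0, 1]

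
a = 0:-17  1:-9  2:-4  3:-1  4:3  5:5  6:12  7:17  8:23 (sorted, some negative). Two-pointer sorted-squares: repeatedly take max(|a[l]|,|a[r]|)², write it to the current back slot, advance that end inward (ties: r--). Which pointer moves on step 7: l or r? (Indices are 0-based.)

l

[0,8] |-17|<=|23| out[8]=529 → r--
[0,7] |-17|<=|17| out[7]=289 → r--
[0,6] |-17|>|12| out[6]=289 → l++
[1,6] |-9|<=|12| out[5]=144 → r--
[1,5] |-9|>|5| out[4]=81 → l++
[2,5] |-4|<=|5| out[3]=25 → r--
[2,4] |-4|>|3| out[2]=16 → l++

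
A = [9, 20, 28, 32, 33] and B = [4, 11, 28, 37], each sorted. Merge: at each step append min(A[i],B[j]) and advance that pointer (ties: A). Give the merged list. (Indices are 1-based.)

[i=1,j=1] A[i]=9>B[j]=4 take 4 → j++
[i=1,j=2] A[i]=9<=B[j]=11 take 9 → i++
[i=2,j=2] A[i]=20>B[j]=11 take 11 → j++
[i=2,j=3] A[i]=20<=B[j]=28 take 20 → i++
[i=3,j=3] A[i]=28<=B[j]=28 take 28 → i++
[i=4,j=3] A[i]=32>B[j]=28 take 28 → j++
[i=4,j=4] A[i]=32<=B[j]=37 take 32 → i++
[i=5,j=4] A[i]=33<=B[j]=37 take 33 → i++
[i=6,j=4] A done, take B[j]=37 → j++

[4, 9, 11, 20, 28, 28, 32, 33, 37]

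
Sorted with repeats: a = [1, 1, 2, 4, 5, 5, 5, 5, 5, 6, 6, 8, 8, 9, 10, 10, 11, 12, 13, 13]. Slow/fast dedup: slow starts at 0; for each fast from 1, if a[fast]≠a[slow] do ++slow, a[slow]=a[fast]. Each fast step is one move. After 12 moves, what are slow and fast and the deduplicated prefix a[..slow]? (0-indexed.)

slow=5, fast=13, prefix=[1, 2, 4, 5, 6, 8]

slow=0 fast=1: a[fast]=1=a[slow] dup, fast++
slow=0 fast=2: a[fast]=2≠a[slow]=1 write a[1]=2, slow++,fast++
slow=1 fast=3: a[fast]=4≠a[slow]=2 write a[2]=4, slow++,fast++
slow=2 fast=4: a[fast]=5≠a[slow]=4 write a[3]=5, slow++,fast++
slow=3 fast=5: a[fast]=5=a[slow] dup, fast++
slow=3 fast=6: a[fast]=5=a[slow] dup, fast++
slow=3 fast=7: a[fast]=5=a[slow] dup, fast++
slow=3 fast=8: a[fast]=5=a[slow] dup, fast++
slow=3 fast=9: a[fast]=6≠a[slow]=5 write a[4]=6, slow++,fast++
slow=4 fast=10: a[fast]=6=a[slow] dup, fast++
slow=4 fast=11: a[fast]=8≠a[slow]=6 write a[5]=8, slow++,fast++
slow=5 fast=12: a[fast]=8=a[slow] dup, fast++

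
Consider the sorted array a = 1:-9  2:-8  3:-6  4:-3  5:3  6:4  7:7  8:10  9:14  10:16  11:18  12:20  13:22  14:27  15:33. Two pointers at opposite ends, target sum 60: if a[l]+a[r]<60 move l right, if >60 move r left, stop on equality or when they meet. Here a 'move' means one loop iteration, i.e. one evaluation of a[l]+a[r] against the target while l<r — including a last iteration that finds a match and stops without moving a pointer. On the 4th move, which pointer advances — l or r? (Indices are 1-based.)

l

[1,15] -9+33=24 <60 → l++
[2,15] -8+33=25 <60 → l++
[3,15] -6+33=27 <60 → l++
[4,15] -3+33=30 <60 → l++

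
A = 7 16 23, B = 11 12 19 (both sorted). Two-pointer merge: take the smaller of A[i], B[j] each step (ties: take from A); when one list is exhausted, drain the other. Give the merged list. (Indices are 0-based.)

[7, 11, 12, 16, 19, 23]

[i=0,j=0] A[i]=7<=B[j]=11 take 7 → i++
[i=1,j=0] A[i]=16>B[j]=11 take 11 → j++
[i=1,j=1] A[i]=16>B[j]=12 take 12 → j++
[i=1,j=2] A[i]=16<=B[j]=19 take 16 → i++
[i=2,j=2] A[i]=23>B[j]=19 take 19 → j++
[i=2,j=3] B done, take A[i]=23 → i++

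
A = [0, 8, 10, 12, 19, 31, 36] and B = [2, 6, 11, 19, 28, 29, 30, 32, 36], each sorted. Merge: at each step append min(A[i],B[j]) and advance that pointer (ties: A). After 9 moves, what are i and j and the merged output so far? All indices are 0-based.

[i=0,j=0] A[i]=0<=B[j]=2 take 0 → i++
[i=1,j=0] A[i]=8>B[j]=2 take 2 → j++
[i=1,j=1] A[i]=8>B[j]=6 take 6 → j++
[i=1,j=2] A[i]=8<=B[j]=11 take 8 → i++
[i=2,j=2] A[i]=10<=B[j]=11 take 10 → i++
[i=3,j=2] A[i]=12>B[j]=11 take 11 → j++
[i=3,j=3] A[i]=12<=B[j]=19 take 12 → i++
[i=4,j=3] A[i]=19<=B[j]=19 take 19 → i++
[i=5,j=3] A[i]=31>B[j]=19 take 19 → j++

i=5, j=4, merged so far=[0, 2, 6, 8, 10, 11, 12, 19, 19]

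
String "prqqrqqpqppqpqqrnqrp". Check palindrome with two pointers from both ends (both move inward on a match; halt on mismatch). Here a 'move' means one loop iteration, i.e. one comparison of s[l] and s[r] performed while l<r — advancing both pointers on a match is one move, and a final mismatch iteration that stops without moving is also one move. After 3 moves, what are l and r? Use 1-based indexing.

l=1 r=20: 'p'=='p', l++,r--
l=2 r=19: 'r'=='r', l++,r--
l=3 r=18: 'q'=='q', l++,r--

l=4, r=17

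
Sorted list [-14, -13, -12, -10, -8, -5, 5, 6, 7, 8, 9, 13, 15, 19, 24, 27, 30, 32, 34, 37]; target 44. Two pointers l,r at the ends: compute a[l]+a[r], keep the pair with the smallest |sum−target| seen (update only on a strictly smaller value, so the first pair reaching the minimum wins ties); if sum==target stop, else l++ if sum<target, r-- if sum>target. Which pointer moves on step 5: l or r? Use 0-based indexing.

l

[0,19] -14+37=23 d=21 * → l++
[1,19] -13+37=24 d=20 * → l++
[2,19] -12+37=25 d=19 * → l++
[3,19] -10+37=27 d=17 * → l++
[4,19] -8+37=29 d=15 * → l++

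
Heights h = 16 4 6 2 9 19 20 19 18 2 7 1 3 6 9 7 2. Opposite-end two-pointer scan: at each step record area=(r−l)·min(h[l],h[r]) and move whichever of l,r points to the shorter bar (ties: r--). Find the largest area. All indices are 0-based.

[0,16] min(16,2)*16=32 best=32 * → r--
[0,15] min(16,7)*15=105 best=105 * → r--
[0,14] min(16,9)*14=126 best=126 * → r--
[0,13] min(16,6)*13=78 best=126 → r--
[0,12] min(16,3)*12=36 best=126 → r--
[0,11] min(16,1)*11=11 best=126 → r--
[0,10] min(16,7)*10=70 best=126 → r--
[0,9] min(16,2)*9=18 best=126 → r--
[0,8] min(16,18)*8=128 best=128 * → l++
[1,8] min(4,18)*7=28 best=128 → l++
[2,8] min(6,18)*6=36 best=128 → l++
[3,8] min(2,18)*5=10 best=128 → l++
[4,8] min(9,18)*4=36 best=128 → l++
[5,8] min(19,18)*3=54 best=128 → r--
[5,7] min(19,19)*2=38 best=128 → r--
[5,6] min(19,20)*1=19 best=128 → l++

max area = 128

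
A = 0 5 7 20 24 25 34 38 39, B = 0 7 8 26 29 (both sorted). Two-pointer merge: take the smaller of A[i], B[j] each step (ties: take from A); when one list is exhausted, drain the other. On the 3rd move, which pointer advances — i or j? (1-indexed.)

i=1 j=1: A[i]=0<=B[j]=0 take 0, i++
i=2 j=1: A[i]=5>B[j]=0 take 0, j++
i=2 j=2: A[i]=5<=B[j]=7 take 5, i++

i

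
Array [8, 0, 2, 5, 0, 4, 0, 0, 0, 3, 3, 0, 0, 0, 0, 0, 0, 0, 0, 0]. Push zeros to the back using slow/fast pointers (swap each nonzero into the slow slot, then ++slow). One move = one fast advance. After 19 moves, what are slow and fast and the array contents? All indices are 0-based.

slow=0 fast=0: a[fast]=8≠0 swap→a[0]=8, slow++,fast++
slow=1 fast=1: a[fast]=0, fast++
slow=1 fast=2: a[fast]=2≠0 swap→a[1]=2, slow++,fast++
slow=2 fast=3: a[fast]=5≠0 swap→a[2]=5, slow++,fast++
slow=3 fast=4: a[fast]=0, fast++
slow=3 fast=5: a[fast]=4≠0 swap→a[3]=4, slow++,fast++
slow=4 fast=6: a[fast]=0, fast++
slow=4 fast=7: a[fast]=0, fast++
slow=4 fast=8: a[fast]=0, fast++
slow=4 fast=9: a[fast]=3≠0 swap→a[4]=3, slow++,fast++
slow=5 fast=10: a[fast]=3≠0 swap→a[5]=3, slow++,fast++
slow=6 fast=11: a[fast]=0, fast++
slow=6 fast=12: a[fast]=0, fast++
slow=6 fast=13: a[fast]=0, fast++
slow=6 fast=14: a[fast]=0, fast++
slow=6 fast=15: a[fast]=0, fast++
slow=6 fast=16: a[fast]=0, fast++
slow=6 fast=17: a[fast]=0, fast++
slow=6 fast=18: a[fast]=0, fast++

slow=6, fast=19, a=[8, 2, 5, 4, 3, 3, 0, 0, 0, 0, 0, 0, 0, 0, 0, 0, 0, 0, 0, 0]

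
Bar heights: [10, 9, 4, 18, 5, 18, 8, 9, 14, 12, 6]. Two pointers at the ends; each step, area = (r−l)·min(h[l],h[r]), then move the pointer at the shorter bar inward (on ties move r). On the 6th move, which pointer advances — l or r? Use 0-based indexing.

[0,10] min(10,6)*10=60 best=60 * → r--
[0,9] min(10,12)*9=90 best=90 * → l++
[1,9] min(9,12)*8=72 best=90 → l++
[2,9] min(4,12)*7=28 best=90 → l++
[3,9] min(18,12)*6=72 best=90 → r--
[3,8] min(18,14)*5=70 best=90 → r--

r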